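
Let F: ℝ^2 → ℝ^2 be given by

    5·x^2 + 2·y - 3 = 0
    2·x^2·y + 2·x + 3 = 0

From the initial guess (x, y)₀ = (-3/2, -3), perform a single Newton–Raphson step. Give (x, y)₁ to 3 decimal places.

(-1.155, -1.535)

At (-3/2, -3): F = (2.250, -13.500).
Jacobian J = [[10·x, 2], [4·x·y + 2, 2·x^2]].
At the point, J = [[-15.000, 2.000], [20.000, 4.500]] (det J = -107.500).
Solving J·Δ = −F gives Δ = (0.345, 1.465).
Then the next iterate is (x, y)₁ = (-1.155, -1.535).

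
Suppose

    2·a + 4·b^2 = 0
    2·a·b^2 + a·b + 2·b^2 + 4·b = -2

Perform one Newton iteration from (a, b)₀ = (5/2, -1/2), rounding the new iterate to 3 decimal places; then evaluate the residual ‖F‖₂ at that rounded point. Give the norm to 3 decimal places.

7.211

At (5/2, -1/2): F = (6.000, 0.500).
Jacobian J = [[2, 8·b], [2·b^2 + b, 4·a·b + a + 4·b + 4]].
At the point, J = [[2.000, -4.000], [0.000, -0.500]] (det J = -1.000).
Solving J·Δ = −F gives Δ = (-1.000, 1.000).
Then the next iterate is (a, b)₁ = (1.500, 0.500).
Re-evaluating at (1.500, 0.500): F = (4.000, 6.000), so ‖F‖₂ = 7.211.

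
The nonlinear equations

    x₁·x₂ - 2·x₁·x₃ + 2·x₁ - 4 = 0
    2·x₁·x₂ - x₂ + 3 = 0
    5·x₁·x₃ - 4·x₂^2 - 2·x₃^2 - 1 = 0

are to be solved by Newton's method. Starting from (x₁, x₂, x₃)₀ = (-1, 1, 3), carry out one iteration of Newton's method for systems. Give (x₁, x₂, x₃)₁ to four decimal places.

(-3.1628, -0.4419, -0.4651)

At (-1, 1, 3): F = (-1.0000, 0.0000, -38.0000).
Jacobian J = [[x₂ - 2·x₃ + 2, x₁, -2·x₁], [2·x₂, 2·x₁ - 1, 0], [5·x₃, -8·x₂, 5·x₁ - 4·x₃]].
At the point, J = [[-3.0000, -1.0000, 2.0000], [2.0000, -3.0000, 0.0000], [15.0000, -8.0000, -17.0000]] (det J = -129.0000).
Solving J·Δ = −F gives Δ = (-2.1628, -1.4419, -3.4651).
Then the next iterate is (x₁, x₂, x₃)₁ = (-3.1628, -0.4419, -0.4651).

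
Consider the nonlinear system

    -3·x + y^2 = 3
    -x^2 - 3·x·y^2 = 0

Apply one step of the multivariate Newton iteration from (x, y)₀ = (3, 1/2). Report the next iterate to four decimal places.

At (3, 1/2): F = (-11.7500, -11.2500).
Jacobian J = [[-3, 2·y], [-2·x - 3·y^2, -6·x·y]].
At the point, J = [[-3.0000, 1.0000], [-6.7500, -9.0000]] (det J = 33.7500).
Solving J·Δ = −F gives Δ = (-3.4667, 1.3500).
Then the next iterate is (x, y)₁ = (-0.4667, 1.8500).

(-0.4667, 1.8500)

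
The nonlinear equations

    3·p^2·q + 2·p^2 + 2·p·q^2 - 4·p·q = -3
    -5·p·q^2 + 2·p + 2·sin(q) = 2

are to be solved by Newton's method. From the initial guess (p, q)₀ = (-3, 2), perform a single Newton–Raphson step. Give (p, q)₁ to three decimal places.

At (-3, 2): F = (75.000, 53.81859).
Jacobian J = [[6·p·q + 4·p + 2·q^2 - 4·q, 3·p^2 + 4·p·q - 4·p], [-5·q^2 + 2, -10·p·q + 2·cos(q)]].
At the point, J = [[-48.000, 15.000], [-18.000, 59.16771]] (det J = -2570.04990).
Solving J·Δ = −F gives Δ = (1.413, -0.480).
Then the next iterate is (p, q)₁ = (-1.587, 1.520).

(-1.587, 1.520)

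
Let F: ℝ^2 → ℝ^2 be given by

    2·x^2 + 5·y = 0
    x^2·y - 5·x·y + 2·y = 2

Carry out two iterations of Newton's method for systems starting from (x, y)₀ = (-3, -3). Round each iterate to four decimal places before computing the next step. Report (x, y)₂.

(-1.2397, -0.3848)

At (-3, -3): F = (3.0000, -80.0000).
Jacobian J = [[4·x, 5], [2·x·y - 5·y, x^2 - 5·x + 2]].
At the point, J = [[-12.0000, 5.0000], [33.0000, 26.0000]] (det J = -477.0000).
Solving J·Δ = −F gives Δ = (1.0021, 1.8050).
Then the next iterate is (x, y)₁ = (-1.9979, -1.1950).
Round to (-1.9979, -1.1950) and repeat: F = (2.008209, -21.097420), J = [[-7.9916, 5.0000], [10.749981, 15.981104]].
Δ = (0.7582, 0.8102), so (x, y)₂ = (-1.2397, -0.3848).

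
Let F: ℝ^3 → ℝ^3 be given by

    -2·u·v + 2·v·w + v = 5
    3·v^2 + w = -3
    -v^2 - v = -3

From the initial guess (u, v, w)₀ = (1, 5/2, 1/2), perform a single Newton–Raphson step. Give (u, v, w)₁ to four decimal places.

(-7.8750, 1.5417, -7.3750)

At (1, 5/2, 1/2): F = (-5.0000, 22.2500, -5.7500).
Jacobian J = [[-2·v, -2·u + 2·w + 1, 2·v], [0, 6·v, 1], [0, -2·v - 1, 0]].
At the point, J = [[-5.0000, 0.0000, 5.0000], [0.0000, 15.0000, 1.0000], [0.0000, -6.0000, 0.0000]] (det J = -30.0000).
Solving J·Δ = −F gives Δ = (-8.8750, -0.9583, -7.8750).
Then the next iterate is (u, v, w)₁ = (-7.8750, 1.5417, -7.3750).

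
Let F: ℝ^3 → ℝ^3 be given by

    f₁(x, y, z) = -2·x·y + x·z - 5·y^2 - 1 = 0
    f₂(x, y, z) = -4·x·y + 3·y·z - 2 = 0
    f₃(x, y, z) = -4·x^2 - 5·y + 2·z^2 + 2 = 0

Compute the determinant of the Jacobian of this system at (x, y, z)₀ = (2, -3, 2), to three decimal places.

576.000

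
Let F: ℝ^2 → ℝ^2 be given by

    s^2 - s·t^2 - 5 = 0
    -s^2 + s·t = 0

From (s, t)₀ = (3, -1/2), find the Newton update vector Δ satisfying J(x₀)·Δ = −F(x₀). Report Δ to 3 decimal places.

(-1.122, 1.068)

At (3, -1/2): F = (3.250, -10.500).
Jacobian J = [[2·s - t^2, -2·s·t], [-2·s + t, s]].
At the point, J = [[5.750, 3.000], [-6.500, 3.000]] (det J = 36.750).
Solving J·Δ = −F gives Δ = (-1.122, 1.068).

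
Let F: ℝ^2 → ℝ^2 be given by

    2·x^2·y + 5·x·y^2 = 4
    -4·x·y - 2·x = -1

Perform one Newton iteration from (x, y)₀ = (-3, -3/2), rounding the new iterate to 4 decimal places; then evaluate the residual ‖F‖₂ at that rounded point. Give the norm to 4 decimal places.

20.2055

At (-3, -3/2): F = (-64.7500, -11.0000).
Jacobian J = [[4·x·y + 5·y^2, 2·x^2 + 10·x·y], [-4·y - 2, -4·x]].
At the point, J = [[29.2500, 63.0000], [4.0000, 12.0000]] (det J = 99.0000).
Solving J·Δ = −F gives Δ = (0.8485, 0.6338).
Then the next iterate is (x, y)₁ = (-2.1515, -0.8662).
Re-evaluating at (-2.1515, -0.8662): F = (-20.090575, -2.151517), so ‖F‖₂ = 20.2055.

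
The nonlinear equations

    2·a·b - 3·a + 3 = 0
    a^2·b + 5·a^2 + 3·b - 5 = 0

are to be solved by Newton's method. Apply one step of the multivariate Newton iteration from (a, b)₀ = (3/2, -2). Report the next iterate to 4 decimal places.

(1.0824, -0.4745)

At (3/2, -2): F = (-7.5000, -4.2500).
Jacobian J = [[2·b - 3, 2·a], [2·a·b + 10·a, a^2 + 3]].
At the point, J = [[-7.0000, 3.0000], [9.0000, 5.2500]] (det J = -63.7500).
Solving J·Δ = −F gives Δ = (-0.4176, 1.5255).
Then the next iterate is (a, b)₁ = (1.0824, -0.4745).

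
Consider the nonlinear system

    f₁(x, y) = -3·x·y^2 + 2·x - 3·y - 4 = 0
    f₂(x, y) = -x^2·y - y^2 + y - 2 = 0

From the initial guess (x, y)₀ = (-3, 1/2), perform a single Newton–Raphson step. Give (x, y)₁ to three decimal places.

(1.128, 1.182)

At (-3, 1/2): F = (-9.250, -6.250).
Jacobian J = [[-3·y^2 + 2, -6·x·y - 3], [-2·x·y, -x^2 - 2·y + 1]].
At the point, J = [[1.250, 6.000], [3.000, -9.000]] (det J = -29.250).
Solving J·Δ = −F gives Δ = (4.128, 0.682).
Then the next iterate is (x, y)₁ = (1.128, 1.182).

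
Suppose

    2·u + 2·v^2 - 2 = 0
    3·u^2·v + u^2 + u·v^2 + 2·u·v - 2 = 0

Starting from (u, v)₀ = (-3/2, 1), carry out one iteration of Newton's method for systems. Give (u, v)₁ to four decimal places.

At (-3/2, 1): F = (-3.0000, 2.5000).
Jacobian J = [[2, 4·v], [6·u·v + 2·u + v^2 + 2·v, 3·u^2 + 2·u·v + 2·u]].
At the point, J = [[2.0000, 4.0000], [-9.0000, 0.7500]] (det J = 37.5000).
Solving J·Δ = −F gives Δ = (0.3267, 0.5867).
Then the next iterate is (u, v)₁ = (-1.1733, 1.5867).

(-1.1733, 1.5867)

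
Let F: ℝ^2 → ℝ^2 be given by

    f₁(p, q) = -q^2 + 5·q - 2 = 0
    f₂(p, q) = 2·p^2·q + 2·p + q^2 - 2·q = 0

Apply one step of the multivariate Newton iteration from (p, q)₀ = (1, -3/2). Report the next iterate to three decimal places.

(0.961, -0.031)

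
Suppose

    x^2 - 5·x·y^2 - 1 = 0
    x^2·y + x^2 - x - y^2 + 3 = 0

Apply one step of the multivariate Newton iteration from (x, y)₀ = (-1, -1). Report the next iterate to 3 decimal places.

At (-1, -1): F = (5.000, 3.000).
Jacobian J = [[2·x - 5·y^2, -10·x·y], [2·x·y + 2·x - 1, x^2 - 2·y]].
At the point, J = [[-7.000, -10.000], [-1.000, 3.000]] (det J = -31.000).
Solving J·Δ = −F gives Δ = (1.452, -0.516).
Then the next iterate is (x, y)₁ = (0.452, -1.516).

(0.452, -1.516)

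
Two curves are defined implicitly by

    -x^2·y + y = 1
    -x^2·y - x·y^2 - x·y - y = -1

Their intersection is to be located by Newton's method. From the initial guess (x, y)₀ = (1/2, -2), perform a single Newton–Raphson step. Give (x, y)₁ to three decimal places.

(5.500, -12.000)

At (1/2, -2): F = (-2.500, 2.500).
Jacobian J = [[-2·x·y, -x^2 + 1], [-2·x·y - y^2 - y, -x^2 - 2·x·y - x - 1]].
At the point, J = [[2.000, 0.750], [0.000, 0.250]] (det J = 0.500).
Solving J·Δ = −F gives Δ = (5.000, -10.000).
Then the next iterate is (x, y)₁ = (5.500, -12.000).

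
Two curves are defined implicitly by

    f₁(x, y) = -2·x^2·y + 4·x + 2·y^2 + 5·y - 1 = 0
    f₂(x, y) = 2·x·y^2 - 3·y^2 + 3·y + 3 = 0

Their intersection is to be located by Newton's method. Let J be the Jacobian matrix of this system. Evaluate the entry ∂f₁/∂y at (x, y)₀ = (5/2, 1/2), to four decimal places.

-5.5000

∂f₁/∂y = -2·x^2 + 4·y + 5.
At (5/2, 1/2) this is -5.5000.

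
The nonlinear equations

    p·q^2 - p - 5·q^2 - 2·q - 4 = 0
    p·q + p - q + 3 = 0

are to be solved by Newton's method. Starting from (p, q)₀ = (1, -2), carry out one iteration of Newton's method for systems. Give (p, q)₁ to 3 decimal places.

(5.000, -1.643)

At (1, -2): F = (-17.000, 4.000).
Jacobian J = [[q^2 - 1, 2·p·q - 10·q - 2], [q + 1, p - 1]].
At the point, J = [[3.000, 14.000], [-1.000, 0.000]] (det J = 14.000).
Solving J·Δ = −F gives Δ = (4.000, 0.357).
Then the next iterate is (p, q)₁ = (5.000, -1.643).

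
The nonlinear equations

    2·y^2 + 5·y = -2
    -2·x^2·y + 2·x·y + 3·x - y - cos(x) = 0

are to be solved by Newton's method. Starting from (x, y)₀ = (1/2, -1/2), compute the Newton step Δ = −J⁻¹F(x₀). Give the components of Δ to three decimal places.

(-0.251, 0.000)

At (1/2, -1/2): F = (0.000, 0.87242).
Jacobian J = [[0, 4·y + 5], [-4·x·y + 2·y + sin(x) + 3, -2·x^2 + 2·x - 1]].
At the point, J = [[0.000, 3.000], [3.47943, -0.500]] (det J = -10.43828).
Solving J·Δ = −F gives Δ = (-0.251, 0.000).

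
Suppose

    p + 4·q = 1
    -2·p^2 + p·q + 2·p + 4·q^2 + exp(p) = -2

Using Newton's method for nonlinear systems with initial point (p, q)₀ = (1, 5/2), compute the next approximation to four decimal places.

(-8.9825, 2.4956)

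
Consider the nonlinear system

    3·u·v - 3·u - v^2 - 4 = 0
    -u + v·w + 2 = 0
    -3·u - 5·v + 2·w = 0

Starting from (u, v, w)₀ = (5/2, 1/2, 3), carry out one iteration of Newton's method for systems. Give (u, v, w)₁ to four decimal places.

(-7.3947, -0.5526, -12.4737)

At (5/2, 1/2, 3): F = (-8.0000, 1.0000, -4.0000).
Jacobian J = [[3·v - 3, 3·u - 2·v, 0], [-1, w, v], [-3, -5, 2]].
At the point, J = [[-1.5000, 6.5000, 0.0000], [-1.0000, 3.0000, 0.5000], [-3.0000, -5.0000, 2.0000]] (det J = -9.5000).
Solving J·Δ = −F gives Δ = (-9.8947, -1.0526, -15.4737).
Then the next iterate is (u, v, w)₁ = (-7.3947, -0.5526, -12.4737).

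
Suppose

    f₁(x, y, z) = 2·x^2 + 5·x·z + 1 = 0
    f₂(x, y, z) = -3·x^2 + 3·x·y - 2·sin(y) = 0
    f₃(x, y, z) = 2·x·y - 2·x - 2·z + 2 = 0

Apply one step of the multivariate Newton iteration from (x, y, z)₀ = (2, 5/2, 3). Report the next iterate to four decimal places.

At (2, 5/2, 3): F = (39.0000, 1.803056, 2.0000).
Jacobian J = [[4·x + 5·z, 0, 5·x], [-6·x + 3·y, 3·x - 2·cos(y), 0], [2·y - 2, 2·x, -2]].
At the point, J = [[23.0000, 0.0000, 10.0000], [-4.5000, 7.602287, 0.0000], [3.0000, 4.0000, -2.0000]] (det J = -757.773830).
Solving J·Δ = −F gives Δ = (-0.8880, -0.7628, -1.8576).
Then the next iterate is (x, y, z)₁ = (1.1120, 1.7372, 1.1424).

(1.1120, 1.7372, 1.1424)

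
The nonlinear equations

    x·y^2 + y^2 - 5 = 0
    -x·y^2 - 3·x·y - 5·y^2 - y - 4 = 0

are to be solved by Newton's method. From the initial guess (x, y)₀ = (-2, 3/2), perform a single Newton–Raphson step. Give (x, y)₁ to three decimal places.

(-1.342, -0.423)

At (-2, 3/2): F = (-7.250, -3.250).
Jacobian J = [[y^2, 2·x·y + 2·y], [-y^2 - 3·y, -2·x·y - 3·x - 10·y - 1]].
At the point, J = [[2.250, -3.000], [-6.750, -4.000]] (det J = -29.250).
Solving J·Δ = −F gives Δ = (0.658, -1.923).
Then the next iterate is (x, y)₁ = (-1.342, -0.423).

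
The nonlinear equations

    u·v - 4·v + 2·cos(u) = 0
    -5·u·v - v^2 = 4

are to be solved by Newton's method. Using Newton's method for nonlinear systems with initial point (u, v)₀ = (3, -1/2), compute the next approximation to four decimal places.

At (3, -1/2): F = (-1.479985, 3.2500).
Jacobian J = [[v - 2·sin(u), u - 4], [-5·v, -5·u - 2·v]].
At the point, J = [[-0.782240, -1.0000], [2.5000, -14.0000]] (det J = 13.451360).
Solving J·Δ = −F gives Δ = (-1.7820, -0.0861).
Then the next iterate is (u, v)₁ = (1.2180, -0.5861).

(1.2180, -0.5861)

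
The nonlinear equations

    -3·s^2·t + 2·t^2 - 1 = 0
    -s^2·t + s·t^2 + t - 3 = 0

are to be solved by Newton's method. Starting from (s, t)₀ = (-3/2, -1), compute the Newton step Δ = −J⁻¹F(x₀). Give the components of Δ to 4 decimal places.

(-0.5738, 1.2013)

At (-3/2, -1): F = (7.7500, -3.2500).
Jacobian J = [[-6·s·t, -3·s^2 + 4·t], [-2·s·t + t^2, -s^2 + 2·s·t + 1]].
At the point, J = [[-9.0000, -10.7500], [-2.0000, 1.7500]] (det J = -37.2500).
Solving J·Δ = −F gives Δ = (-0.5738, 1.2013).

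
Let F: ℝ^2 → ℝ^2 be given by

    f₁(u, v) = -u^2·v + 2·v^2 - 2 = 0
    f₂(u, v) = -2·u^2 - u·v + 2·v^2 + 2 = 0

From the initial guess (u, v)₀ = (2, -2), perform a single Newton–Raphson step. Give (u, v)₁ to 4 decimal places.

At (2, -2): F = (14.0000, 6.0000).
Jacobian J = [[-2·u·v, -u^2 + 4·v], [-4·u - v, -u + 4·v]].
At the point, J = [[8.0000, -12.0000], [-6.0000, -10.0000]] (det J = -152.0000).
Solving J·Δ = −F gives Δ = (-0.4474, 0.8684).
Then the next iterate is (u, v)₁ = (1.5526, -1.1316).

(1.5526, -1.1316)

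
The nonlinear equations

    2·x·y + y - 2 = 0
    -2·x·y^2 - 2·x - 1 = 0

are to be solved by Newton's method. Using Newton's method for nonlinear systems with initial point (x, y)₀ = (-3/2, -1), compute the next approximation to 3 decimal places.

(-4.000, 1.500)

At (-3/2, -1): F = (0.000, 5.000).
Jacobian J = [[2·y, 2·x + 1], [-2·y^2 - 2, -4·x·y]].
At the point, J = [[-2.000, -2.000], [-4.000, -6.000]] (det J = 4.000).
Solving J·Δ = −F gives Δ = (-2.500, 2.500).
Then the next iterate is (x, y)₁ = (-4.000, 1.500).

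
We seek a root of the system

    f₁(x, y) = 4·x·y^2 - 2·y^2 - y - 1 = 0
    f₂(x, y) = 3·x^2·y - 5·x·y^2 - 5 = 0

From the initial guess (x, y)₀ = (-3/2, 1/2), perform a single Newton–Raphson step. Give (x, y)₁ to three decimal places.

At (-3/2, 1/2): F = (-3.500, 0.250).
Jacobian J = [[4·y^2, 8·x·y - 4·y - 1], [6·x·y - 5·y^2, 3·x^2 - 10·x·y]].
At the point, J = [[1.000, -9.000], [-5.750, 14.250]] (det J = -37.500).
Solving J·Δ = −F gives Δ = (-1.270, -0.530).
Then the next iterate is (x, y)₁ = (-2.770, -0.030).

(-2.770, -0.030)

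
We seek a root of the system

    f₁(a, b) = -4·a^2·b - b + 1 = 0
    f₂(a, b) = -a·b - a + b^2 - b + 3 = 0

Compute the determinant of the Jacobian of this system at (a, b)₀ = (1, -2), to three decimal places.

J = [[-8·a·b, -4·a^2 - 1], [-b - 1, -a + 2·b - 1]].
At the point, J = [[16.000, -5.000], [1.000, -6.000]].
det J = -91.000.

-91.000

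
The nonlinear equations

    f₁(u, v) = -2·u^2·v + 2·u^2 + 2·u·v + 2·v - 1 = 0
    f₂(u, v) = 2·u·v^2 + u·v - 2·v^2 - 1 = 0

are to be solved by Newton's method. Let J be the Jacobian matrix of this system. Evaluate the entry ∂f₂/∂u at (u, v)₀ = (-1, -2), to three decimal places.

6.000

∂f₂/∂u = 2·v^2 + v.
At (-1, -2) this is 6.000.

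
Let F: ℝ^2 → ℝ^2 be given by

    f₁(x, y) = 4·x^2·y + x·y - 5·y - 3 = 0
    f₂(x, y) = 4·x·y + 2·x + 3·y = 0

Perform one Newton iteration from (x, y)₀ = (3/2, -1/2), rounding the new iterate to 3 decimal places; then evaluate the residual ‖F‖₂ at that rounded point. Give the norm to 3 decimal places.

At (3/2, -1/2): F = (-5.750, -1.500).
Jacobian J = [[8·x·y + y, 4·x^2 + x - 5], [4·y + 2, 4·x + 3]].
At the point, J = [[-6.500, 5.500], [0.000, 9.000]] (det J = -58.500).
Solving J·Δ = −F gives Δ = (-0.744, 0.167).
Then the next iterate is (x, y)₁ = (0.756, -0.333).
Re-evaluating at (0.756, -0.333): F = (-2.34803, -0.49399), so ‖F‖₂ = 2.399.

2.399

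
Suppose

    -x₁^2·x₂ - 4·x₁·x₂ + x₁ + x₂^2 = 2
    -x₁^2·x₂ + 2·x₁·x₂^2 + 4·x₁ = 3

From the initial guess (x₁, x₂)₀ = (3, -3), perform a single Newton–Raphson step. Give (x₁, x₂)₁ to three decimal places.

At (3, -3): F = (73.000, 90.000).
Jacobian J = [[-2·x₁·x₂ - 4·x₂ + 1, -x₁^2 - 4·x₁ + 2·x₂], [-2·x₁·x₂ + 2·x₂^2 + 4, -x₁^2 + 4·x₁·x₂]].
At the point, J = [[31.000, -27.000], [40.000, -45.000]] (det J = -315.000).
Solving J·Δ = −F gives Δ = (-2.714, -0.413).
Then the next iterate is (x₁, x₂)₁ = (0.286, -3.413).

(0.286, -3.413)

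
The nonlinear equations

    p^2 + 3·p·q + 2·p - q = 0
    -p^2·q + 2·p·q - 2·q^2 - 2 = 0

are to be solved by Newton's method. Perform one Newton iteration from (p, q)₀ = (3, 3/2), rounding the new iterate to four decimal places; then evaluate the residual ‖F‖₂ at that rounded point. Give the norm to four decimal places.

8.0848

At (3, 3/2): F = (27.0000, -11.0000).
Jacobian J = [[2·p + 3·q + 2, 3·p - 1], [-2·p·q + 2·q, -p^2 + 2·p - 4·q]].
At the point, J = [[12.5000, 8.0000], [-6.0000, -9.0000]] (det J = -64.5000).
Solving J·Δ = −F gives Δ = (-2.4031, 0.3798).
Then the next iterate is (p, q)₁ = (0.5969, 1.8798).
Re-evaluating at (0.5969, 1.8798): F = (3.036447, -7.492944), so ‖F‖₂ = 8.0848.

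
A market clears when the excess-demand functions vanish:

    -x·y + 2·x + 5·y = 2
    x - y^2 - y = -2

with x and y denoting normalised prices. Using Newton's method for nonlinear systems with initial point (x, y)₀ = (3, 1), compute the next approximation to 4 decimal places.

At (3, 1): F = (6.0000, 3.0000).
Jacobian J = [[-y + 2, -x + 5], [1, -2·y - 1]].
At the point, J = [[1.0000, 2.0000], [1.0000, -3.0000]] (det J = -5.0000).
Solving J·Δ = −F gives Δ = (-4.8000, -0.6000).
Then the next iterate is (x, y)₁ = (-1.8000, 0.4000).

(-1.8000, 0.4000)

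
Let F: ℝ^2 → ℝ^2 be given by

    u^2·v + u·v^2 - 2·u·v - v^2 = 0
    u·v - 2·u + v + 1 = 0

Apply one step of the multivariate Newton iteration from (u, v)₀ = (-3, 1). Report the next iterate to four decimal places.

(-0.2857, 2.1429)

At (-3, 1): F = (11.0000, 5.0000).
Jacobian J = [[2·u·v + v^2 - 2·v, u^2 + 2·u·v - 2·u - 2·v], [v - 2, u + 1]].
At the point, J = [[-7.0000, 7.0000], [-1.0000, -2.0000]] (det J = 21.0000).
Solving J·Δ = −F gives Δ = (2.7143, 1.1429).
Then the next iterate is (u, v)₁ = (-0.2857, 2.1429).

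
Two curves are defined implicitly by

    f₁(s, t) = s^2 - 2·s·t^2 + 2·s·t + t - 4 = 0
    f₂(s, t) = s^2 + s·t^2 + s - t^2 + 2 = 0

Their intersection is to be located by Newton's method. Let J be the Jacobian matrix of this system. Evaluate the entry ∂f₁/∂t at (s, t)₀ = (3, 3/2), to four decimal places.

-11.0000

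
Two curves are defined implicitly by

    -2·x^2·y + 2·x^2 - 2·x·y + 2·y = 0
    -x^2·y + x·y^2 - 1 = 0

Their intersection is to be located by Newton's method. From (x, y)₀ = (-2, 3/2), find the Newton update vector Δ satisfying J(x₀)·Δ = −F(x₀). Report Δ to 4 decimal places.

(11.2308, 8.1154)

At (-2, 3/2): F = (5.0000, -11.5000).
Jacobian J = [[-4·x·y + 4·x - 2·y, -2·x^2 - 2·x + 2], [-2·x·y + y^2, -x^2 + 2·x·y]].
At the point, J = [[1.0000, -2.0000], [8.2500, -10.0000]] (det J = 6.5000).
Solving J·Δ = −F gives Δ = (11.2308, 8.1154).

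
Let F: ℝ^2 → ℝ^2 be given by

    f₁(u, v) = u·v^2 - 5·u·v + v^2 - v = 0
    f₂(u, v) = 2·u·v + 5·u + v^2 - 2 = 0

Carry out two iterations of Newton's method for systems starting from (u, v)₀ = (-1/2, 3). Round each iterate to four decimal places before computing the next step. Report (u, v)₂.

At (-1/2, 3): F = (9.0000, 1.5000).
Jacobian J = [[v^2 - 5·v, 2·u·v - 5·u + 2·v - 1], [2·v + 5, 2·u + 2·v]].
At the point, J = [[-6.0000, 4.5000], [11.0000, 5.0000]] (det J = -79.5000).
Solving J·Δ = −F gives Δ = (0.4811, -1.3585).
Then the next iterate is (u, v)₁ = (-0.0189, 1.6415).
Round to (-0.0189, 1.6415) and repeat: F = (1.157218, 0.537974), J = [[-5.512978, 2.315451], [8.2830, 3.2452]].
Δ = (0.0677, -0.3386), so (u, v)₂ = (0.0488, 1.3029).

(0.0488, 1.3029)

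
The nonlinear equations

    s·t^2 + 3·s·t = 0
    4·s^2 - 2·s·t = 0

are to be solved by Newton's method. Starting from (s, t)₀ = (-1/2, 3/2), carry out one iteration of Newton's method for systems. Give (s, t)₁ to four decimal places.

At (-1/2, 3/2): F = (-3.3750, 2.5000).
Jacobian J = [[t^2 + 3·t, 2·s·t + 3·s], [8·s - 2·t, -2·s]].
At the point, J = [[6.7500, -3.0000], [-7.0000, 1.0000]] (det J = -14.2500).
Solving J·Δ = −F gives Δ = (0.2895, -0.4737).
Then the next iterate is (s, t)₁ = (-0.2105, 1.0263).

(-0.2105, 1.0263)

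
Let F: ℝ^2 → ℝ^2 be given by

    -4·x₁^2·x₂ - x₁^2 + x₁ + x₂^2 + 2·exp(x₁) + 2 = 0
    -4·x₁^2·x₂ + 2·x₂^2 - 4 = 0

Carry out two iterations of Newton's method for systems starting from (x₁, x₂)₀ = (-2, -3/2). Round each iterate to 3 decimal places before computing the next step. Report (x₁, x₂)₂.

At (-2, -3/2): F = (22.52067, 24.500).
Jacobian J = [[-8·x₁·x₂ - 2·x₁ + 2·exp(x₁) + 1, -4·x₁^2 + 2·x₂], [-8·x₁·x₂, -4·x₁^2 + 4·x₂]].
At the point, J = [[-18.72933, -19.000], [-24.000, -22.000]] (det J = -43.95475).
Solving J·Δ = −F gives Δ = (-0.681, 1.857).
Then the next iterate is (x₁, x₂)₁ = (-2.681, 0.357).
Round to (-2.681, 0.357) and repeat: F = (-17.86845, -14.00922), J = [[14.15593, -28.03704], [7.65694, -27.32304]].
Δ = (0.555, -0.357), so (x₁, x₂)₂ = (-2.126, 0.000).

(-2.126, 0.000)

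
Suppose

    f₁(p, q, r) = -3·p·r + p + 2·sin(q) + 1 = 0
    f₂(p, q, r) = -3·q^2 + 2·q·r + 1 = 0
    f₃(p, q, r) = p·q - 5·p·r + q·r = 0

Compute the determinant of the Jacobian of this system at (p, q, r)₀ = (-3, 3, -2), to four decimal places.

-142.4388

J = [[-3·r + 1, 2·cos(q), -3·p], [0, -6·q + 2·r, 2·q], [q - 5·r, p + r, -5·p + q]].
At the point, J = [[7.0000, -1.979985, 9.0000], [0.0000, -22.0000, 6.0000], [13.0000, -5.0000, 18.0000]].
det J = -142.4388.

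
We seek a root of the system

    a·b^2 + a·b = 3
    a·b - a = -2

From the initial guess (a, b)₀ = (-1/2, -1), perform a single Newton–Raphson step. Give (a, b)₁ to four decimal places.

At (-1/2, -1): F = (-3.0000, 3.0000).
Jacobian J = [[b^2 + b, 2·a·b + a], [b - 1, a]].
At the point, J = [[0.0000, 0.5000], [-2.0000, -0.5000]] (det J = 1.0000).
Solving J·Δ = −F gives Δ = (0.0000, 6.0000).
Then the next iterate is (a, b)₁ = (-0.5000, 5.0000).

(-0.5000, 5.0000)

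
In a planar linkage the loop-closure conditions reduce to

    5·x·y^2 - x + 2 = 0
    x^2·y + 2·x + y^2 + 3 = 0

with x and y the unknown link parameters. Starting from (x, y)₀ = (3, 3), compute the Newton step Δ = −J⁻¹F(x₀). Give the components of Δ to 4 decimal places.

(-1.7895, -0.6140)

At (3, 3): F = (134.0000, 45.0000).
Jacobian J = [[5·y^2 - 1, 10·x·y], [2·x·y + 2, x^2 + 2·y]].
At the point, J = [[44.0000, 90.0000], [20.0000, 15.0000]] (det J = -1140.0000).
Solving J·Δ = −F gives Δ = (-1.7895, -0.6140).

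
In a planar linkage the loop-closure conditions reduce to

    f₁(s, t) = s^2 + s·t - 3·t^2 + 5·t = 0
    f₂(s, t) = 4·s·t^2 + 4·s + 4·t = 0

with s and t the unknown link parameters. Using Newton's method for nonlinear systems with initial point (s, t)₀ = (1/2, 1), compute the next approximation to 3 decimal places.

(-0.800, 1.300)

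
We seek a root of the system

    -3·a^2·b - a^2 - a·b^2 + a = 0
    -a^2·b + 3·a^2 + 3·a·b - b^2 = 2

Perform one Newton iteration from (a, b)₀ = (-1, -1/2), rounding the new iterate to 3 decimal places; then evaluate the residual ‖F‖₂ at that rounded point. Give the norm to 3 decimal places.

0.314

At (-1, -1/2): F = (-0.250, 2.750).
Jacobian J = [[-6·a·b - 2·a - b^2 + 1, -3·a^2 - 2·a·b], [-2·a·b + 6·a + 3·b, -a^2 + 3·a - 2·b]].
At the point, J = [[-0.250, -4.000], [-8.500, -3.000]] (det J = -33.250).
Solving J·Δ = −F gives Δ = (0.353, -0.085).
Then the next iterate is (a, b)₁ = (-0.647, -0.585).
Re-evaluating at (-0.647, -0.585): F = (-0.10953, 0.29397), so ‖F‖₂ = 0.314.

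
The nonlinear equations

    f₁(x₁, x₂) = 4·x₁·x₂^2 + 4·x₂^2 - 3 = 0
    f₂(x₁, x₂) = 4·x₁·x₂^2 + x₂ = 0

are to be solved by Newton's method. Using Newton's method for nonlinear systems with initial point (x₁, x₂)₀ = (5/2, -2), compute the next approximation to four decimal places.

At (5/2, -2): F = (53.0000, 38.0000).
Jacobian J = [[4·x₂^2, 8·x₁·x₂ + 8·x₂], [4·x₂^2, 8·x₁·x₂ + 1]].
At the point, J = [[16.0000, -56.0000], [16.0000, -39.0000]] (det J = 272.0000).
Solving J·Δ = −F gives Δ = (-0.2243, 0.8824).
Then the next iterate is (x₁, x₂)₁ = (2.2757, -1.1176).

(2.2757, -1.1176)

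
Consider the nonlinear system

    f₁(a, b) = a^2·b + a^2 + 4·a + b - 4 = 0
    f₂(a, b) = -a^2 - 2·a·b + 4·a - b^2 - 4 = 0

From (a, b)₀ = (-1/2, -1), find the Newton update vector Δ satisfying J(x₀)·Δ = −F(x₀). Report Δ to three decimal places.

(3.288, -4.923)

At (-1/2, -1): F = (-7.000, -8.250).
Jacobian J = [[2·a·b + 2·a + 4, a^2 + 1], [-2·a - 2·b + 4, -2·a - 2·b]].
At the point, J = [[4.000, 1.250], [7.000, 3.000]] (det J = 3.250).
Solving J·Δ = −F gives Δ = (3.288, -4.923).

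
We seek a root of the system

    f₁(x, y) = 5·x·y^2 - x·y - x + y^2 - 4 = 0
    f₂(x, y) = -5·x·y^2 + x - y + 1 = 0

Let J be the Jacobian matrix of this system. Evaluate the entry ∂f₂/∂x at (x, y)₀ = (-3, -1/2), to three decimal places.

-0.250

∂f₂/∂x = -5·y^2 + 1.
At (-3, -1/2) this is -0.250.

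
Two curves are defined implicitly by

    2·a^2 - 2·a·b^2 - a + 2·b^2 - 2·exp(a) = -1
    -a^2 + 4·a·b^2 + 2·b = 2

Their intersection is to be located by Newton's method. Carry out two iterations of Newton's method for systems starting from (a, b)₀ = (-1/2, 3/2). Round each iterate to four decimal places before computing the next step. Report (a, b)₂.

At (-1/2, 3/2): F = (7.536939, -3.7500).
Jacobian J = [[4·a - 2·b^2 - 2·exp(a) - 1, -4·a·b + 4·b], [-2·a + 4·b^2, 8·a·b + 2]].
At the point, J = [[-8.713061, 9.0000], [10.0000, -4.0000]] (det J = -55.147755).
Solving J·Δ = −F gives Δ = (0.0653, -0.7742).
Then the next iterate is (a, b)₁ = (-0.4347, 0.7258).
Round to (-0.4347, 0.7258) and repeat: F = (2.029269, -1.653339), J = [[-5.087289, 4.165221], [2.976543, -0.524042]].
Δ = (0.5983, 0.2436), so (a, b)₂ = (0.1636, 0.9694).

(0.1636, 0.9694)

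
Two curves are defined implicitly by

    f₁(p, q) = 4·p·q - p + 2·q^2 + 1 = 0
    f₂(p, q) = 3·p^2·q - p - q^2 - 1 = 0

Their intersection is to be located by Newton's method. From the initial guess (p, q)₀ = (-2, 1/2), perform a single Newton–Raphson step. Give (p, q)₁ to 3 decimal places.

(-0.871, 0.605)

At (-2, 1/2): F = (-0.500, 6.750).
Jacobian J = [[4·q - 1, 4·p + 4·q], [6·p·q - 1, 3·p^2 - 2·q]].
At the point, J = [[1.000, -6.000], [-7.000, 11.000]] (det J = -31.000).
Solving J·Δ = −F gives Δ = (1.129, 0.105).
Then the next iterate is (p, q)₁ = (-0.871, 0.605).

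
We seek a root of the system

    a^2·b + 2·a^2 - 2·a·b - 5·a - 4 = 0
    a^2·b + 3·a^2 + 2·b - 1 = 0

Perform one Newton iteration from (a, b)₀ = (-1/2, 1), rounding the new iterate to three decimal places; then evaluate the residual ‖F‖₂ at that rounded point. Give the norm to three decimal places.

At (-1/2, 1): F = (0.250, 2.000).
Jacobian J = [[2·a·b + 4·a - 2·b - 5, a^2 - 2·a], [2·a·b + 6·a, a^2 + 2]].
At the point, J = [[-10.000, 1.250], [-4.000, 2.250]] (det J = -17.500).
Solving J·Δ = −F gives Δ = (-0.111, -1.086).
Then the next iterate is (a, b)₁ = (-0.611, -0.086).
Re-evaluating at (-0.611, -0.086): F = (-0.33556, -0.08414), so ‖F‖₂ = 0.346.

0.346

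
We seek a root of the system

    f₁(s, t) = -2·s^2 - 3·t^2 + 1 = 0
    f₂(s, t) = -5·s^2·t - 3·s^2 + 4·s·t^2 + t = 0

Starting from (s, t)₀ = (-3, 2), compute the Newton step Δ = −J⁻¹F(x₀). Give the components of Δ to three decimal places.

(-29.667, -32.083)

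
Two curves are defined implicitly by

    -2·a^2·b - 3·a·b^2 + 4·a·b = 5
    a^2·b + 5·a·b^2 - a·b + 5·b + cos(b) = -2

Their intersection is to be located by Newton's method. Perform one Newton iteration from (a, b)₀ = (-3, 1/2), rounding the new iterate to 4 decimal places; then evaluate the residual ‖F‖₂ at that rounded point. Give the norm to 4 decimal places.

11.1353

At (-3, 1/2): F = (-17.7500, 7.627583).
Jacobian J = [[-4·a·b - 3·b^2 + 4·b, -2·a^2 - 6·a·b + 4·a], [2·a·b + 5·b^2 - b, a^2 + 10·a·b - a - sin(b) + 5]].
At the point, J = [[7.2500, -21.0000], [-2.2500, 1.520574]] (det J = -36.225835).
Solving J·Δ = −F gives Δ = (3.6766, 0.4241).
Then the next iterate is (a, b)₁ = (0.6766, 0.9241).
Re-evaluating at (0.6766, 0.9241): F = (-5.078468, 9.909798), so ‖F‖₂ = 11.1353.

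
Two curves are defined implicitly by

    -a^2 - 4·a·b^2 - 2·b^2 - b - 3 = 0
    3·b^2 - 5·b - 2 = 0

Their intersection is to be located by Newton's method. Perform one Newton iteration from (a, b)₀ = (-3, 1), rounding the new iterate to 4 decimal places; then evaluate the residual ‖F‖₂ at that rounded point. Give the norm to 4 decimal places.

At (-3, 1): F = (-3.0000, -4.0000).
Jacobian J = [[-2·a - 4·b^2, -8·a·b - 4·b - 1], [0, 6·b - 5]].
At the point, J = [[2.0000, 19.0000], [0.0000, 1.0000]] (det J = 2.0000).
Solving J·Δ = −F gives Δ = (-36.5000, 4.0000).
Then the next iterate is (a, b)₁ = (-39.5000, 5.0000).
Re-evaluating at (-39.5000, 5.0000): F = (2331.7500, 48.0000), so ‖F‖₂ = 2332.2440.

2332.2440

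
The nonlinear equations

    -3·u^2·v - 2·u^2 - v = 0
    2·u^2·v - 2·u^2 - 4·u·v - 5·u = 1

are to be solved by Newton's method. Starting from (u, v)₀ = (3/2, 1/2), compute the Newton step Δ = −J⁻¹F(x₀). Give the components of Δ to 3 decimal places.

At (3/2, 1/2): F = (-8.375, -13.750).
Jacobian J = [[-6·u·v - 4·u, -3·u^2 - 1], [4·u·v - 4·u - 4·v - 5, 2·u^2 - 4·u]].
At the point, J = [[-10.500, -7.750], [-10.000, -1.500]] (det J = -61.750).
Solving J·Δ = −F gives Δ = (-1.522, 0.982).

(-1.522, 0.982)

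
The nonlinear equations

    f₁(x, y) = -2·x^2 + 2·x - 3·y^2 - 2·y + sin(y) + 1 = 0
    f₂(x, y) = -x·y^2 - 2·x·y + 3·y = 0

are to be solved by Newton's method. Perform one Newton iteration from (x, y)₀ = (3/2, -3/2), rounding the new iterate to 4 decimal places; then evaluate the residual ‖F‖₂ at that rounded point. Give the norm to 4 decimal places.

At (3/2, -3/2): F = (-5.247495, -3.3750).
Jacobian J = [[-4·x + 2, -6·y + cos(y) - 2], [-y^2 - 2·y, -2·x·y - 2·x + 3]].
At the point, J = [[-4.0000, 7.070737], [0.7500, 4.5000]] (det J = -23.303053).
Solving J·Δ = −F gives Δ = (0.0107, 0.7482).
Then the next iterate is (x, y)₁ = (1.5107, -0.7518).
Re-evaluating at (1.5107, -0.7518): F = (-1.417993, -0.837764), so ‖F‖₂ = 1.6470.

1.6470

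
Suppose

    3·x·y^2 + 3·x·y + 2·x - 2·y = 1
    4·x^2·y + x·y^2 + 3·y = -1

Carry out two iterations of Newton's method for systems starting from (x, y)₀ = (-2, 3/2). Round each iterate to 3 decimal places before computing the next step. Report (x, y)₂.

At (-2, 3/2): F = (-30.500, 25.000).
Jacobian J = [[3·y^2 + 3·y + 2, 6·x·y + 3·x - 2], [8·x·y + y^2, 4·x^2 + 2·x·y + 3]].
At the point, J = [[13.250, -26.000], [-21.750, 13.000]] (det J = -393.250).
Solving J·Δ = −F gives Δ = (0.645, -0.845).
Then the next iterate is (x, y)₁ = (-1.355, 0.655).
Round to (-1.355, 0.655) and repeat: F = (-9.42656, 7.19406), J = [[5.25207, -11.39015], [-6.67117, 8.56905]].
Δ = (0.038, -0.810), so (x, y)₂ = (-1.317, -0.155).

(-1.317, -0.155)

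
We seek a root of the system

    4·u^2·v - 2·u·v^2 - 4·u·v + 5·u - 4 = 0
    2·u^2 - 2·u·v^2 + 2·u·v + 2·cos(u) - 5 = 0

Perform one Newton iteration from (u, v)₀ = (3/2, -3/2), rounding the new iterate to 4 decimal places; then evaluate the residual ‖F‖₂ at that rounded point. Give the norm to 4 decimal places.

At (3/2, -3/2): F = (-7.7500, -11.608526).
Jacobian J = [[8·u·v - 2·v^2 - 4·v + 5, 4·u^2 - 4·u·v - 4·u], [4·u - 2·v^2 + 2·v - 2·sin(u), -4·u·v + 2·u]].
At the point, J = [[-11.5000, 12.0000], [-3.494990, 12.0000]] (det J = -96.060120).
Solving J·Δ = −F gives Δ = (0.4820, 1.1078).
Then the next iterate is (u, v)₁ = (1.9820, -0.3922).
Re-evaluating at (1.9820, -0.3922): F = (2.246861, -0.107205), so ‖F‖₂ = 2.2494.

2.2494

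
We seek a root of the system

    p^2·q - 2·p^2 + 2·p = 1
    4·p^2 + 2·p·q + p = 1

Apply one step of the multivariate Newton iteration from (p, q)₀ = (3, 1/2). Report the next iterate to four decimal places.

(1.4783, 0.2609)

At (3, 1/2): F = (-8.5000, 41.0000).
Jacobian J = [[2·p·q - 4·p + 2, p^2], [8·p + 2·q + 1, 2·p]].
At the point, J = [[-7.0000, 9.0000], [26.0000, 6.0000]] (det J = -276.0000).
Solving J·Δ = −F gives Δ = (-1.5217, -0.2391).
Then the next iterate is (p, q)₁ = (1.4783, 0.2609).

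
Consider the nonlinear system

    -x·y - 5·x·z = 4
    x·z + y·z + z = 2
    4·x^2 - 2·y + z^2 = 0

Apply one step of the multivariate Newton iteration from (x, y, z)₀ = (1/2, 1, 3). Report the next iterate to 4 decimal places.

(-0.0705, 0.6332, 1.9248)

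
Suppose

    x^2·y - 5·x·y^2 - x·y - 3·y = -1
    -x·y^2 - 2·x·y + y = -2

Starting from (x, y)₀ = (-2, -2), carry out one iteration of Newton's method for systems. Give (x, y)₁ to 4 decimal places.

At (-2, -2): F = (35.0000, 0.0000).
Jacobian J = [[2·x·y - 5·y^2 - y, x^2 - 10·x·y - x - 3], [-y^2 - 2·y, -2·x·y - 2·x + 1]].
At the point, J = [[-10.0000, -37.0000], [0.0000, -3.0000]] (det J = 30.0000).
Solving J·Δ = −F gives Δ = (3.5000, 0.0000).
Then the next iterate is (x, y)₁ = (1.5000, -2.0000).

(1.5000, -2.0000)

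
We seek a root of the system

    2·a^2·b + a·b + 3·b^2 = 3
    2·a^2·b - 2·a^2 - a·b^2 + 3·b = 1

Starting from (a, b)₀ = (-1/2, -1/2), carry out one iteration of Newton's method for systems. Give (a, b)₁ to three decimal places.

(1.154, -0.974)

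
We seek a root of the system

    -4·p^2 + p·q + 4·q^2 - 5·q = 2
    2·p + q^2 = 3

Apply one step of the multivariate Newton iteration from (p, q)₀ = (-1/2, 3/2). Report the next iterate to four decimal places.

(-1.8214, 2.9643)

At (-1/2, 3/2): F = (-2.2500, -1.7500).
Jacobian J = [[-8·p + q, p + 8·q - 5], [2, 2·q]].
At the point, J = [[5.5000, 6.5000], [2.0000, 3.0000]] (det J = 3.5000).
Solving J·Δ = −F gives Δ = (-1.3214, 1.4643).
Then the next iterate is (p, q)₁ = (-1.8214, 2.9643).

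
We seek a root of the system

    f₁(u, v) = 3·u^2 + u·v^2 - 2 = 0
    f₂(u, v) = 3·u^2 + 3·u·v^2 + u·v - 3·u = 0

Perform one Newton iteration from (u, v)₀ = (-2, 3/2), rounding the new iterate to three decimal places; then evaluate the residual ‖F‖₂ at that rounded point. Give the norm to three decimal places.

At (-2, 3/2): F = (5.500, 1.500).
Jacobian J = [[6·u + v^2, 2·u·v], [6·u + 3·v^2 + v - 3, 6·u·v + u]].
At the point, J = [[-9.750, -6.000], [-6.750, -20.000]] (det J = 154.500).
Solving J·Δ = −F gives Δ = (0.654, -0.146).
Then the next iterate is (u, v)₁ = (-1.346, 1.354).
Re-evaluating at (-1.346, 1.354): F = (0.96750, 0.24773), so ‖F‖₂ = 0.999.

0.999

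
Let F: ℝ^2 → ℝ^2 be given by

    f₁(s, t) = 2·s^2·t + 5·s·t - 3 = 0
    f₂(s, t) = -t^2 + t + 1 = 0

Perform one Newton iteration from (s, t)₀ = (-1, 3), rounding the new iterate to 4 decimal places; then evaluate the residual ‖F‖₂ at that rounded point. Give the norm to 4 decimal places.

33.0151

At (-1, 3): F = (-12.0000, -5.0000).
Jacobian J = [[4·s·t + 5·t, 2·s^2 + 5·s], [0, -2·t + 1]].
At the point, J = [[3.0000, -3.0000], [0.0000, -5.0000]] (det J = -15.0000).
Solving J·Δ = −F gives Δ = (3.0000, -1.0000).
Then the next iterate is (s, t)₁ = (2.0000, 2.0000).
Re-evaluating at (2.0000, 2.0000): F = (33.0000, -1.0000), so ‖F‖₂ = 33.0151.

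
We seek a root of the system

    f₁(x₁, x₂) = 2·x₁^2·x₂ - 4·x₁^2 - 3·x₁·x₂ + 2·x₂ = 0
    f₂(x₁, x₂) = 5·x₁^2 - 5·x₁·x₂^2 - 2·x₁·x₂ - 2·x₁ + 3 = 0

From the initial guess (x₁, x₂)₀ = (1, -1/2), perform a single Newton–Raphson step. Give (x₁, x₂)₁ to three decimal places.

At (1, -1/2): F = (-4.500, 5.750).
Jacobian J = [[4·x₁·x₂ - 8·x₁ - 3·x₂, 2·x₁^2 - 3·x₁ + 2], [10·x₁ - 5·x₂^2 - 2·x₂ - 2, -10·x₁·x₂ - 2·x₁]].
At the point, J = [[-8.500, 1.000], [7.750, 3.000]] (det J = -33.250).
Solving J·Δ = −F gives Δ = (-0.579, -0.421).
Then the next iterate is (x₁, x₂)₁ = (0.421, -0.921).

(0.421, -0.921)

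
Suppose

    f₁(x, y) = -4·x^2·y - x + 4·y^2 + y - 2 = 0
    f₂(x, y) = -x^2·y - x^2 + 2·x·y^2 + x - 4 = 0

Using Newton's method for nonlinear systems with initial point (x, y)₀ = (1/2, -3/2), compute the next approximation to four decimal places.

At (1/2, -3/2): F = (6.5000, -1.1250).
Jacobian J = [[-8·x·y - 1, -4·x^2 + 8·y + 1], [-2·x·y - 2·x + 2·y^2 + 1, -x^2 + 4·x·y]].
At the point, J = [[5.0000, -12.0000], [6.0000, -3.2500]] (det J = 55.7500).
Solving J·Δ = −F gives Δ = (0.6211, 0.8004).
Then the next iterate is (x, y)₁ = (1.1211, -0.6996).

(1.1211, -0.6996)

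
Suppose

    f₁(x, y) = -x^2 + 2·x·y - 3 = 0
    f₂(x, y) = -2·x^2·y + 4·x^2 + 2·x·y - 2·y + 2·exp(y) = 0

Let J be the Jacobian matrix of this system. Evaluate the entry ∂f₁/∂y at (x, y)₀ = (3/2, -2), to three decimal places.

3.000

∂f₁/∂y = 2·x.
At (3/2, -2) this is 3.000.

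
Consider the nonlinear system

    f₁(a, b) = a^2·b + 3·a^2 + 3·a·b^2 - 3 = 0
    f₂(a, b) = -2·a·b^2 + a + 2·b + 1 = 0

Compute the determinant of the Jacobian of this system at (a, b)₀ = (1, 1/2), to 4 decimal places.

J = [[2·a·b + 6·a + 3·b^2, a^2 + 6·a·b], [-2·b^2 + 1, -4·a·b + 2]].
At the point, J = [[7.7500, 4.0000], [0.5000, 0.0000]].
det J = -2.0000.

-2.0000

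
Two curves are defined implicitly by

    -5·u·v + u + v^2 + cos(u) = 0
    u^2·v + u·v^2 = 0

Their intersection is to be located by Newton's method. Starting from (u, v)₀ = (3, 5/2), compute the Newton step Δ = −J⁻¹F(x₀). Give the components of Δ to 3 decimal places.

(-4.325, 2.110)

At (3, 5/2): F = (-29.23999, 41.250).
Jacobian J = [[-5·v - sin(u) + 1, -5·u + 2·v], [2·u·v + v^2, u^2 + 2·u·v]].
At the point, J = [[-11.64112, -10.000], [21.250, 24.000]] (det J = -66.88688).
Solving J·Δ = −F gives Δ = (-4.325, 2.110).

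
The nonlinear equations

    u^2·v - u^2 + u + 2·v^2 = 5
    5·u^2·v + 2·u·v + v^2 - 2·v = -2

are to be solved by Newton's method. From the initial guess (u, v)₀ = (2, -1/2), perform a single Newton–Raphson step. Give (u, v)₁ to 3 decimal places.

At (2, -1/2): F = (-8.500, -8.750).
Jacobian J = [[2·u·v - 2·u + 1, u^2 + 4·v], [10·u·v + 2·v, 5·u^2 + 2·u + 2·v - 2]].
At the point, J = [[-5.000, 2.000], [-11.000, 21.000]] (det J = -83.000).
Solving J·Δ = −F gives Δ = (-1.940, -0.599).
Then the next iterate is (u, v)₁ = (0.060, -1.099).

(0.060, -1.099)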